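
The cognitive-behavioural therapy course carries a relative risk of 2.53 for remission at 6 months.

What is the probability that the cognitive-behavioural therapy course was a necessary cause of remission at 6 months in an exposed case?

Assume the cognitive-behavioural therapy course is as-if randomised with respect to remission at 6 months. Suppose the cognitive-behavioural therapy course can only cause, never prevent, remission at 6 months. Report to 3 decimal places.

Under exogeneity and monotonicity, PN = (RR − 1) / RR = 1 − 1/RR.
PN = (2.53 − 1) / 2.53 = 1.53 / 2.53 ≈ 0.6047

PN ≈ 0.605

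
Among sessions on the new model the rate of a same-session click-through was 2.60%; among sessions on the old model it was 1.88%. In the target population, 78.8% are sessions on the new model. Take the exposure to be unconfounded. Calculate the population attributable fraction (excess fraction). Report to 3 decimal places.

PAF ≈ 0.232

p₁ = 0.026, p₀ = 0.0188.
Overall risk P(Y=1) = π·p₁ + (1−π)·p₀ = 0.788×0.026 + 0.212×0.0188 = 0.024474.
Under exogeneity, PAF = [P(Y=1) − p₀] / P(Y=1).
PAF = (0.024474 − 0.0188) / 0.024474 ≈ 0.2318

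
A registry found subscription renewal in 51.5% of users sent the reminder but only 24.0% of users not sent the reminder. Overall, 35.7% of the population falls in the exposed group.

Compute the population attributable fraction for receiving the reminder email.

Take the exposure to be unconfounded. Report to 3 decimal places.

PAF ≈ 0.290

p₁ = 0.515, p₀ = 0.24.
Overall risk P(Y=1) = π·p₁ + (1−π)·p₀ = 0.357×0.515 + 0.643×0.24 = 0.33818.
Under exogeneity, PAF = [P(Y=1) − p₀] / P(Y=1).
PAF = (0.33818 − 0.24) / 0.33818 ≈ 0.2903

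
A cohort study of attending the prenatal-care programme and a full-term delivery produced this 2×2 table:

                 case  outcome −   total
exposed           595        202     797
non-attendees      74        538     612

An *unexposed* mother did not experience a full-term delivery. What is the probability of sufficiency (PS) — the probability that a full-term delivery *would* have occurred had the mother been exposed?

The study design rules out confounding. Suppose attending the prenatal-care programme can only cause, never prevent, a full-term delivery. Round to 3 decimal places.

PS ≈ 0.712

p₁ = P(outcome | exposed) = 595/797 = 0.74655
p₀ = P(outcome | unexposed) = 74/612 = 0.12092
Under exogeneity and monotonicity, PS = (p₁ − p₀) / (1 − p₀).
PS = (0.74655 − 0.12092) / (1 − 0.12092) = 0.62563 / 0.87908 ≈ 0.7117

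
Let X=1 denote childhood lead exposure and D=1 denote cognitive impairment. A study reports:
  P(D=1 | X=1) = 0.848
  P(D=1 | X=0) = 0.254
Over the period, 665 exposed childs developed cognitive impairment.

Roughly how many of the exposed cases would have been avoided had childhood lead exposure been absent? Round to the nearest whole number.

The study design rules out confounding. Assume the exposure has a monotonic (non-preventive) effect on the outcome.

Let p₁ = 0.848, p₀ = 0.254.
PN = (p₁ − p₀)/p₁ = (0.848 − 0.254) / 0.848 ≈ 0.70047.
Attributable cases ≈ PN × (exposed cases) = 0.70047 × 665 ≈ 465.81.

about 466 cases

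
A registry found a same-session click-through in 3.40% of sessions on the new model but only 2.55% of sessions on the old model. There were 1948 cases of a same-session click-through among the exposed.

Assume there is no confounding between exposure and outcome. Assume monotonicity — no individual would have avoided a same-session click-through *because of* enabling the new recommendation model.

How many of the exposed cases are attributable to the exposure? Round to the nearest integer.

p₁ = 0.034, p₀ = 0.0255.
PN = (p₁ − p₀)/p₁ = (0.034 − 0.0255) / 0.034 ≈ 0.25000.
Attributable cases ≈ PN × (exposed cases) = 0.25000 × 1948 ≈ 487.00.

about 487 cases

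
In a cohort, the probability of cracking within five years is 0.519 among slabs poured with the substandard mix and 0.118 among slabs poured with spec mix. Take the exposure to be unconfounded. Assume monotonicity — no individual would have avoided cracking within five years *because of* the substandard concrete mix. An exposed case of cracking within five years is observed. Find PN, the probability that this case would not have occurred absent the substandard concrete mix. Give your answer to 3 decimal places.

PN ≈ 0.773

Let p₁ = 0.519, p₀ = 0.118.
Under exogeneity and monotonicity, PN = (p₁ − p₀) / p₁.
PN = (0.519 − 0.118) / 0.519 = 0.401 / 0.519 ≈ 0.7726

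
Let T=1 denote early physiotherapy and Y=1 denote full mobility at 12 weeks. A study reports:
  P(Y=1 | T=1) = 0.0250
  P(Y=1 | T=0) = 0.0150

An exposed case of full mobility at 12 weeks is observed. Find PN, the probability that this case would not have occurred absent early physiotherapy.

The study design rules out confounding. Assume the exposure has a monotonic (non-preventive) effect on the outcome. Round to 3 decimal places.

Let p₁ = 0.025, p₀ = 0.015.
Under exogeneity and monotonicity, PN = (p₁ − p₀) / p₁.
PN = (0.025 − 0.015) / 0.025 = 0.01 / 0.025 ≈ 0.4000

PN ≈ 0.400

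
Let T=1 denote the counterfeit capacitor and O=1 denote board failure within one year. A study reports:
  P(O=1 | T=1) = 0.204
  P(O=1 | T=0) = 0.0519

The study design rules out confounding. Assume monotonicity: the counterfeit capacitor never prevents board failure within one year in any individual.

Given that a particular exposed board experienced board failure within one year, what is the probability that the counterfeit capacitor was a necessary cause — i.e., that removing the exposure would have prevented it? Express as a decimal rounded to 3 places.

PN ≈ 0.746

Let p₁ = 0.204, p₀ = 0.0519.
Under exogeneity and monotonicity, PN = (p₁ − p₀) / p₁.
PN = (0.204 − 0.0519) / 0.204 = 0.1521 / 0.204 ≈ 0.7456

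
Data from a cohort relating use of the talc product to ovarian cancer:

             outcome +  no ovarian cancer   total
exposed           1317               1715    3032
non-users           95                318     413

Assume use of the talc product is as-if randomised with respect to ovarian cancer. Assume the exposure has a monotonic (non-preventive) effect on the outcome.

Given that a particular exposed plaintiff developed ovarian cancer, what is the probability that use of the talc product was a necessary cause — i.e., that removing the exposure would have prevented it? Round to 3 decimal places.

PN ≈ 0.470

p₁ = P(outcome | exposed) = 1317/3032 = 0.43437
p₀ = P(outcome | unexposed) = 95/413 = 0.23002
Under exogeneity and monotonicity, PN = (p₁ − p₀)/p₁.
PN = (0.43437 − 0.23002) / 0.43437 ≈ 0.4704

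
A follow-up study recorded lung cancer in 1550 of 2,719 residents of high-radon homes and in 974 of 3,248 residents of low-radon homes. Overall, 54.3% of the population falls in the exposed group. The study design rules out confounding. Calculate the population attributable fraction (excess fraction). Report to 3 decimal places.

p₁ = P(outcome | exposed) = 1550/2719 = 0.57006
p₀ = P(outcome | unexposed) = 974/3248 = 0.29988
Overall risk P(Y=1) = π·p₁ + (1−π)·p₀ = 0.543×0.57006 + 0.457×0.29988 = 0.44659.
Under exogeneity, PAF = [P(Y=1) − p₀] / P(Y=1).
PAF = (0.44659 − 0.29988) / 0.44659 ≈ 0.3285

PAF ≈ 0.329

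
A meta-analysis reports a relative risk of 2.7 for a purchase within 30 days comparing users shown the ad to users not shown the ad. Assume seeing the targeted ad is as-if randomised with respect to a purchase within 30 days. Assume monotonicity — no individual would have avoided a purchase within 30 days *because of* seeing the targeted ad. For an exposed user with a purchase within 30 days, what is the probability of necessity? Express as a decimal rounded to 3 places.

Under exogeneity and monotonicity, PN = (RR − 1) / RR = 1 − 1/RR.
PN = (2.7 − 1) / 2.7 = 1.7 / 2.7 ≈ 0.6296

PN ≈ 0.630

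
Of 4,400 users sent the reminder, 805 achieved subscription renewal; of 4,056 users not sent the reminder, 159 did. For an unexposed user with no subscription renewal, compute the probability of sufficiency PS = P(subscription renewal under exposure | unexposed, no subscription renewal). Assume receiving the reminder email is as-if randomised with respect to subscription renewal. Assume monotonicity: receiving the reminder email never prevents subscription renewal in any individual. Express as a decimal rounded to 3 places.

p₁ = P(outcome | exposed) = 805/4400 = 0.18295
p₀ = P(outcome | unexposed) = 159/4056 = 0.039201
Under exogeneity and monotonicity, PS = (p₁ − p₀) / (1 − p₀).
PS = (0.18295 − 0.039201) / (1 − 0.039201) = 0.14375 / 0.9608 ≈ 0.1496

PS ≈ 0.150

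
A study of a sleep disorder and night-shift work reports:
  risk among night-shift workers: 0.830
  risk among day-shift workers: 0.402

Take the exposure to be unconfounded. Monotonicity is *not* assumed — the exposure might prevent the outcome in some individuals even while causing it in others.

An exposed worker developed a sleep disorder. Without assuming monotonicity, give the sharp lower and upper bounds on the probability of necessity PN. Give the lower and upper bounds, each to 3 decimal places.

Let p₁ = 0.83, p₀ = 0.402.
Under exogeneity alone the bounds on PN are max{0,(p₁−p₀)/p₁} ≤ PN ≤ min{1,(1−p₀)/p₁}.
  lower = (p₁ − p₀)/p₁ = 0.428 / 0.83 ≈ 0.5157
  upper = min{1, (1 − p₀)/p₁} = 0.598 / 0.83 ≈ 0.7205

0.516 ≤ PN ≤ 0.720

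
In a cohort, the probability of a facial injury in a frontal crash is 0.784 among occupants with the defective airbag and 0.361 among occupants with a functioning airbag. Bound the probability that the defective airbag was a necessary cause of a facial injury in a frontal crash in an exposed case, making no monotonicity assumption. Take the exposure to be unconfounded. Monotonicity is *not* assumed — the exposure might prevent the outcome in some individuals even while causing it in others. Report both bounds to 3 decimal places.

Let p₁ = 0.784, p₀ = 0.361.
Under exogeneity alone the bounds on PN are max{0,(p₁−p₀)/p₁} ≤ PN ≤ min{1,(1−p₀)/p₁}.
  lower = (p₁ − p₀)/p₁ = 0.423 / 0.784 ≈ 0.5395
  upper = min{1, (1 − p₀)/p₁} = 0.639 / 0.784 ≈ 0.8151

0.540 ≤ PN ≤ 0.815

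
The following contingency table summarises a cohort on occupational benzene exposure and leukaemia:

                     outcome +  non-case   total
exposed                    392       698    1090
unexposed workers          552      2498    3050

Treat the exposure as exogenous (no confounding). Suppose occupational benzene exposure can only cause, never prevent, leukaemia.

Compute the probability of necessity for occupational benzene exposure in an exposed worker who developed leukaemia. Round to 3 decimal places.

PN ≈ 0.497

p₁ = P(outcome | exposed) = 392/1090 = 0.35963
p₀ = P(outcome | unexposed) = 552/3050 = 0.18098
Under exogeneity and monotonicity, PN = (p₁ − p₀)/p₁.
PN = (0.35963 − 0.18098) / 0.35963 ≈ 0.4968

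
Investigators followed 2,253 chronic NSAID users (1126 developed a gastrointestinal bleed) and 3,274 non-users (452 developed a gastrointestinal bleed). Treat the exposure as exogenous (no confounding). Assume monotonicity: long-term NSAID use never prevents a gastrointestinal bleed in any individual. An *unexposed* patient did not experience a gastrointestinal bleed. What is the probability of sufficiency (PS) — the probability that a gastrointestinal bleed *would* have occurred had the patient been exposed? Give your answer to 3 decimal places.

PS ≈ 0.420

p₁ = P(outcome | exposed) = 1126/2253 = 0.49978
p₀ = P(outcome | unexposed) = 452/3274 = 0.13806
Under exogeneity and monotonicity, PS = (p₁ − p₀) / (1 − p₀).
PS = (0.49978 − 0.13806) / (1 − 0.13806) = 0.36172 / 0.86194 ≈ 0.4197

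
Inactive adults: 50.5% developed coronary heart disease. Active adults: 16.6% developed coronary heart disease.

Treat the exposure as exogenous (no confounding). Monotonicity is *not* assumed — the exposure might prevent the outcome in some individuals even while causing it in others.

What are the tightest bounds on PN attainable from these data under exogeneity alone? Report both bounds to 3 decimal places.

p₁ = 0.505, p₀ = 0.166.
Under exogeneity alone the bounds on PN are max{0,(p₁−p₀)/p₁} ≤ PN ≤ min{1,(1−p₀)/p₁}.
  lower = (p₁ − p₀)/p₁ = 0.339 / 0.505 ≈ 0.6713
  upper = min{1, (1 − p₀)/p₁} = 0.834 / 0.505 ≈ 1.6515 → capped at 1

0.671 ≤ PN ≤ 1.000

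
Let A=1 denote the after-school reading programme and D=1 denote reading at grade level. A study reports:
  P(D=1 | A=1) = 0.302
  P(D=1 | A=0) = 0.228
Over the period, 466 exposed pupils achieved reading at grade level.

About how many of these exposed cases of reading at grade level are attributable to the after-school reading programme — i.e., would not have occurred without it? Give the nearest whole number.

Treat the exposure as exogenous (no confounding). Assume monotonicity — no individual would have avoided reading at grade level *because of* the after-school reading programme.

about 114 cases

Let p₁ = 0.302, p₀ = 0.228.
PN = (p₁ − p₀)/p₁ = (0.302 − 0.228) / 0.302 ≈ 0.24503.
Attributable cases ≈ PN × (exposed cases) = 0.24503 × 466 ≈ 114.19.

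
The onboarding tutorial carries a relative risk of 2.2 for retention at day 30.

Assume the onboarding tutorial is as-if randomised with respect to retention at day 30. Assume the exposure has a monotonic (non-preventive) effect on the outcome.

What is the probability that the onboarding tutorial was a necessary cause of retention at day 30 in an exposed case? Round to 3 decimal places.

PN ≈ 0.545

Under exogeneity and monotonicity, PN = (RR − 1) / RR = 1 − 1/RR.
PN = (2.2 − 1) / 2.2 = 1.2 / 2.2 ≈ 0.5455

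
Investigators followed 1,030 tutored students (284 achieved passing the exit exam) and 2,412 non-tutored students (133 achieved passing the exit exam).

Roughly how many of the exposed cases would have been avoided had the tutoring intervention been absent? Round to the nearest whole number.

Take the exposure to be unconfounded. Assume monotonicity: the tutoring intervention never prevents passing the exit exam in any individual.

p₁ = P(outcome | exposed) = 284/1030 = 0.27573
p₀ = P(outcome | unexposed) = 133/2412 = 0.055141
PN = (p₁ − p₀)/p₁ = (0.27573 − 0.055141) / 0.27573 ≈ 0.80002.
Attributable cases ≈ PN × (exposed cases) = 0.80002 × 284 ≈ 227.20.

about 227 cases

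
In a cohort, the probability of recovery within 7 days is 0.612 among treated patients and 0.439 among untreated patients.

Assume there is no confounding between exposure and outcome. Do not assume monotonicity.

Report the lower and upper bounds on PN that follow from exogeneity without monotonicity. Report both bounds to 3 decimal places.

Let p₁ = 0.612, p₀ = 0.439.
Under exogeneity alone the bounds on PN are max{0,(p₁−p₀)/p₁} ≤ PN ≤ min{1,(1−p₀)/p₁}.
  lower = (p₁ − p₀)/p₁ = 0.173 / 0.612 ≈ 0.2827
  upper = min{1, (1 − p₀)/p₁} = 0.561 / 0.612 ≈ 0.9167

0.283 ≤ PN ≤ 0.917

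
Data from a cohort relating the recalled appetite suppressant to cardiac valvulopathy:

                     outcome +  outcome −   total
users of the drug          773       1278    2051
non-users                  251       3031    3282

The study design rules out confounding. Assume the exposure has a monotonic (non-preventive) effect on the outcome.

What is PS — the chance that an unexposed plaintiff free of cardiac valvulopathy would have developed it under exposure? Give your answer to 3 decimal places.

PS ≈ 0.325

p₁ = P(outcome | exposed) = 773/2051 = 0.37689
p₀ = P(outcome | unexposed) = 251/3282 = 0.076478
Under exogeneity and monotonicity, PS = (p₁ − p₀)/(1 − p₀).
PS = (0.37689 − 0.076478) / 0.92352 ≈ 0.3253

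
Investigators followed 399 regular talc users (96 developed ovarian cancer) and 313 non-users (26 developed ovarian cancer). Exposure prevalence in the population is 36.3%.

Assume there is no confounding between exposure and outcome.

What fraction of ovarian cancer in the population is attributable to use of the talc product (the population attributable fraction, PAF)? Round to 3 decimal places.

PAF ≈ 0.408

p₁ = P(outcome | exposed) = 96/399 = 0.2406
p₀ = P(outcome | unexposed) = 26/313 = 0.083067
Overall risk P(Y=1) = π·p₁ + (1−π)·p₀ = 0.363×0.2406 + 0.637×0.083067 = 0.14025.
Under exogeneity, PAF = [P(Y=1) − p₀] / P(Y=1).
PAF = (0.14025 − 0.083067) / 0.14025 ≈ 0.4077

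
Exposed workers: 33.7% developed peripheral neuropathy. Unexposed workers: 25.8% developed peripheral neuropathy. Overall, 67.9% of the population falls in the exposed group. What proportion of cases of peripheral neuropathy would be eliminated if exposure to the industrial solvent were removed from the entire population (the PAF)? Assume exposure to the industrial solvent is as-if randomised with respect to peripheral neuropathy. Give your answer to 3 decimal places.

p₁ = 0.337, p₀ = 0.258.
Overall risk P(Y=1) = π·p₁ + (1−π)·p₀ = 0.679×0.337 + 0.321×0.258 = 0.31164.
Under exogeneity, PAF = [P(Y=1) − p₀] / P(Y=1).
PAF = (0.31164 − 0.258) / 0.31164 ≈ 0.1721

PAF ≈ 0.172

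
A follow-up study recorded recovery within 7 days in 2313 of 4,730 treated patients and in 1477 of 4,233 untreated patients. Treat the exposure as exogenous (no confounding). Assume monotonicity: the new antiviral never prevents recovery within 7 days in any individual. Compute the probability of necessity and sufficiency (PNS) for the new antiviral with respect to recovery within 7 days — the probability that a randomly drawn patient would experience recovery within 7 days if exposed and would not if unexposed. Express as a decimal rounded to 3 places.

p₁ = P(outcome | exposed) = 2313/4730 = 0.48901
p₀ = P(outcome | unexposed) = 1477/4233 = 0.34893
Under exogeneity and monotonicity, PNS = p₁ − p₀.
PNS = 0.48901 − 0.34893 = 0.14008

PNS ≈ 0.140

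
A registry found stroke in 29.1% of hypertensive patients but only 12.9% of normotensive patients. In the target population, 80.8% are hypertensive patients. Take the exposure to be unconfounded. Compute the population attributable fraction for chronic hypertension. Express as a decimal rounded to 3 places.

p₁ = 0.291, p₀ = 0.129.
Overall risk P(Y=1) = π·p₁ + (1−π)·p₀ = 0.808×0.291 + 0.192×0.129 = 0.2599.
Under exogeneity, PAF = [P(Y=1) − p₀] / P(Y=1).
PAF = (0.2599 − 0.129) / 0.2599 ≈ 0.5036

PAF ≈ 0.504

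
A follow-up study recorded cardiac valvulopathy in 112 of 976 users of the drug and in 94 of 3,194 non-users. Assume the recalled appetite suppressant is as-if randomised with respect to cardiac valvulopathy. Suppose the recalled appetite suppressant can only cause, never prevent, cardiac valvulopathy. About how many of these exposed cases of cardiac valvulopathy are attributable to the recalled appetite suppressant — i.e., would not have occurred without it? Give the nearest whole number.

about 83 cases

p₁ = P(outcome | exposed) = 112/976 = 0.11475
p₀ = P(outcome | unexposed) = 94/3194 = 0.02943
PN = (p₁ − p₀)/p₁ = (0.11475 − 0.02943) / 0.11475 ≈ 0.74354.
Attributable cases ≈ PN × (exposed cases) = 0.74354 × 112 ≈ 83.28.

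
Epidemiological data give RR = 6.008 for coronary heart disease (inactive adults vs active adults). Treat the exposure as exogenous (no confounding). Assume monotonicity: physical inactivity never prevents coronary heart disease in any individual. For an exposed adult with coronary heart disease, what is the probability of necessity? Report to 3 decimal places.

PN ≈ 0.834

Under exogeneity and monotonicity, PN = (RR − 1) / RR = 1 − 1/RR.
PN = (6.008 − 1) / 6.008 = 5.008 / 6.008 ≈ 0.8336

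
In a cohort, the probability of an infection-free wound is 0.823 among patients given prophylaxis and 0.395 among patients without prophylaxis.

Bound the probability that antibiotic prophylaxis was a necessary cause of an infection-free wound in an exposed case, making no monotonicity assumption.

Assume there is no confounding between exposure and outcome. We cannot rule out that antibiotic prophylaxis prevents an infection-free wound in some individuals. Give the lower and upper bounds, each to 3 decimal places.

0.520 ≤ PN ≤ 0.735

Let p₁ = 0.823, p₀ = 0.395.
Under exogeneity alone the bounds on PN are max{0,(p₁−p₀)/p₁} ≤ PN ≤ min{1,(1−p₀)/p₁}.
  lower = (p₁ − p₀)/p₁ = 0.428 / 0.823 ≈ 0.5200
  upper = min{1, (1 − p₀)/p₁} = 0.605 / 0.823 ≈ 0.7351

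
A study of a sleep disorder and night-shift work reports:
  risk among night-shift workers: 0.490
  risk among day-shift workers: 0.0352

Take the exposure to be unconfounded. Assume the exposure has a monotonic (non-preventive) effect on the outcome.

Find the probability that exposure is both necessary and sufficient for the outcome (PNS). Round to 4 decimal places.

Let p₁ = 0.49, p₀ = 0.0352.
Under exogeneity and monotonicity, PNS = p₁ − p₀.
PNS = 0.49 − 0.0352 = 0.4548

PNS ≈ 0.4548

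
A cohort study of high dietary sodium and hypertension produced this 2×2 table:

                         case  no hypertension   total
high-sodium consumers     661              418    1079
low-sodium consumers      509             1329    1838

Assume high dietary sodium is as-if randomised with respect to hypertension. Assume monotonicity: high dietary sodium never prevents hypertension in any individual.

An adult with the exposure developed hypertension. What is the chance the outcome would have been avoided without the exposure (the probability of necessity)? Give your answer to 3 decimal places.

p₁ = P(outcome | exposed) = 661/1079 = 0.6126
p₀ = P(outcome | unexposed) = 509/1838 = 0.27693
Under exogeneity and monotonicity, PN = (p₁ − p₀)/p₁.
PN = (0.6126 − 0.27693) / 0.6126 ≈ 0.5479

PN ≈ 0.548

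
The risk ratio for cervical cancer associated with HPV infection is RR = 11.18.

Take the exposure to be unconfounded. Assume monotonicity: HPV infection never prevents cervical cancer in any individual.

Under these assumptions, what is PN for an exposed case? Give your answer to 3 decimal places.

PN ≈ 0.911

Under exogeneity and monotonicity, PN = (RR − 1) / RR = 1 − 1/RR.
PN = (11.18 − 1) / 11.18 = 10.18 / 11.18 ≈ 0.9106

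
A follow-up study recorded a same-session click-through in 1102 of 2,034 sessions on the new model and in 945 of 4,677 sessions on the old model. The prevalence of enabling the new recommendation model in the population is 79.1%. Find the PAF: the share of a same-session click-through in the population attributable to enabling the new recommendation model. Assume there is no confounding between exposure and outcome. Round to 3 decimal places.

PAF ≈ 0.571

p₁ = P(outcome | exposed) = 1102/2034 = 0.54179
p₀ = P(outcome | unexposed) = 945/4677 = 0.20205
Overall risk P(Y=1) = π·p₁ + (1−π)·p₀ = 0.791×0.54179 + 0.209×0.20205 = 0.47078.
Under exogeneity, PAF = [P(Y=1) − p₀] / P(Y=1).
PAF = (0.47078 − 0.20205) / 0.47078 ≈ 0.5708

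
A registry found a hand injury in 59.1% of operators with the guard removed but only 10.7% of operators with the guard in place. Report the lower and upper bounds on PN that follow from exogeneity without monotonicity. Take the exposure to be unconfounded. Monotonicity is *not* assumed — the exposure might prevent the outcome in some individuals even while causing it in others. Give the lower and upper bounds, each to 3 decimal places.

p₁ = 0.591, p₀ = 0.107.
Under exogeneity alone the bounds on PN are max{0,(p₁−p₀)/p₁} ≤ PN ≤ min{1,(1−p₀)/p₁}.
  lower = (p₁ − p₀)/p₁ = 0.484 / 0.591 ≈ 0.8190
  upper = min{1, (1 − p₀)/p₁} = 0.893 / 0.591 ≈ 1.5110 → capped at 1

0.819 ≤ PN ≤ 1.000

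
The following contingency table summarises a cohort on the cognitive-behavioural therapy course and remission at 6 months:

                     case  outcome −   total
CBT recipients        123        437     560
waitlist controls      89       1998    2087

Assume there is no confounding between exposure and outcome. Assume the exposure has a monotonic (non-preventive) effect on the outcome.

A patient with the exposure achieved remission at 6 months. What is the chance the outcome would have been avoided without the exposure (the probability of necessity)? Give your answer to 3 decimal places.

PN ≈ 0.806

p₁ = P(outcome | exposed) = 123/560 = 0.21964
p₀ = P(outcome | unexposed) = 89/2087 = 0.042645
Under exogeneity and monotonicity, PN = (p₁ − p₀)/p₁.
PN = (0.21964 − 0.042645) / 0.21964 ≈ 0.8058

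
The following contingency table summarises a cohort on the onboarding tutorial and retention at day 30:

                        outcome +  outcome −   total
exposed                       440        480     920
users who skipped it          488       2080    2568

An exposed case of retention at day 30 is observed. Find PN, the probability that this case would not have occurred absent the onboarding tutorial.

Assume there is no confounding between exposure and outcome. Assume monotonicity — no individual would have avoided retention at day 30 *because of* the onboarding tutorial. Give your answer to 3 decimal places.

PN ≈ 0.603

p₁ = P(outcome | exposed) = 440/920 = 0.47826
p₀ = P(outcome | unexposed) = 488/2568 = 0.19003
Under exogeneity and monotonicity, PN = (p₁ − p₀)/p₁.
PN = (0.47826 − 0.19003) / 0.47826 ≈ 0.6027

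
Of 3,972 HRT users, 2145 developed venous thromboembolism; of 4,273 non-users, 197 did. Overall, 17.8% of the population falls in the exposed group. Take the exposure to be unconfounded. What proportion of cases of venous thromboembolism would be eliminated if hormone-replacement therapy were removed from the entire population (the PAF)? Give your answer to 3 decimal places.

p₁ = P(outcome | exposed) = 2145/3972 = 0.54003
p₀ = P(outcome | unexposed) = 197/4273 = 0.046103
Overall risk P(Y=1) = π·p₁ + (1−π)·p₀ = 0.178×0.54003 + 0.822×0.046103 = 0.13402.
Under exogeneity, PAF = [P(Y=1) − p₀] / P(Y=1).
PAF = (0.13402 − 0.046103) / 0.13402 ≈ 0.6560

PAF ≈ 0.656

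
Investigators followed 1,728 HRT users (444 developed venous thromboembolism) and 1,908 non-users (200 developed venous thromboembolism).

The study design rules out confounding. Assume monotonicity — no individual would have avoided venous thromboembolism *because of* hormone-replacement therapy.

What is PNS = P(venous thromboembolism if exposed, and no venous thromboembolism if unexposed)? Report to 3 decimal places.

p₁ = P(outcome | exposed) = 444/1728 = 0.25694
p₀ = P(outcome | unexposed) = 200/1908 = 0.10482
Under exogeneity and monotonicity, PNS = p₁ − p₀.
PNS = 0.25694 − 0.10482 = 0.15212

PNS ≈ 0.152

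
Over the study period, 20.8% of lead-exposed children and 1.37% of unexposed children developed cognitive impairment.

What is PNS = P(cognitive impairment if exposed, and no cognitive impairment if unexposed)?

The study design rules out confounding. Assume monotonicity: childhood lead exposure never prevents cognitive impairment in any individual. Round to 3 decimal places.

PNS ≈ 0.194

p₁ = 0.208, p₀ = 0.0137.
Under exogeneity and monotonicity, PNS = p₁ − p₀.
PNS = 0.208 − 0.0137 = 0.1943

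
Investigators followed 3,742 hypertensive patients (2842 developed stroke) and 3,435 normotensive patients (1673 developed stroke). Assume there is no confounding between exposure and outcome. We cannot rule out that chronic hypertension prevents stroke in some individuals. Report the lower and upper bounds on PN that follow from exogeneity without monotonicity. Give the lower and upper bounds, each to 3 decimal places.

0.359 ≤ PN ≤ 0.675

p₁ = P(outcome | exposed) = 2842/3742 = 0.75949
p₀ = P(outcome | unexposed) = 1673/3435 = 0.48705
Under exogeneity alone the bounds on PN are max{0,(p₁−p₀)/p₁} ≤ PN ≤ min{1,(1−p₀)/p₁}.
  lower = (p₁ − p₀)/p₁ = 0.27244 / 0.75949 ≈ 0.3587
  upper = min{1, (1 − p₀)/p₁} = 0.51295 / 0.75949 ≈ 0.6754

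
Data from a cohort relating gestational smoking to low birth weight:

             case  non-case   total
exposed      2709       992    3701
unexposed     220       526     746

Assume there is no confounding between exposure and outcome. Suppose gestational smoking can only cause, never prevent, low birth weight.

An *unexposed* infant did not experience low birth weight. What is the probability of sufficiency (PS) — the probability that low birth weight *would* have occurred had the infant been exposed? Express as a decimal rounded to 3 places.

p₁ = P(outcome | exposed) = 2709/3701 = 0.73196
p₀ = P(outcome | unexposed) = 220/746 = 0.29491
Under exogeneity and monotonicity, PS = (p₁ − p₀)/(1 − p₀).
PS = (0.73196 − 0.29491) / 0.70509 ≈ 0.6199

PS ≈ 0.620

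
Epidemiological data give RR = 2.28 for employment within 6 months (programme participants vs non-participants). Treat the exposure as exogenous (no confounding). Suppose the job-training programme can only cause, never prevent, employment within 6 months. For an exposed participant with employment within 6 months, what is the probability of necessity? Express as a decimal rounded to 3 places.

Under exogeneity and monotonicity, PN = (RR − 1) / RR = 1 − 1/RR.
PN = (2.28 − 1) / 2.28 = 1.28 / 2.28 ≈ 0.5614

PN ≈ 0.561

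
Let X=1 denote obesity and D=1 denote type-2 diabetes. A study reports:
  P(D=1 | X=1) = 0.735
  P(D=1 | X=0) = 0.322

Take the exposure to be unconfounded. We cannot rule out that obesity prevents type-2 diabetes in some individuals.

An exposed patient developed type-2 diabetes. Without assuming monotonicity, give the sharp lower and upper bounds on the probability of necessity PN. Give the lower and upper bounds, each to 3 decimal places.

Let p₁ = 0.735, p₀ = 0.322.
Under exogeneity alone the bounds on PN are max{0,(p₁−p₀)/p₁} ≤ PN ≤ min{1,(1−p₀)/p₁}.
  lower = (p₁ − p₀)/p₁ = 0.413 / 0.735 ≈ 0.5619
  upper = min{1, (1 − p₀)/p₁} = 0.678 / 0.735 ≈ 0.9224

0.562 ≤ PN ≤ 0.922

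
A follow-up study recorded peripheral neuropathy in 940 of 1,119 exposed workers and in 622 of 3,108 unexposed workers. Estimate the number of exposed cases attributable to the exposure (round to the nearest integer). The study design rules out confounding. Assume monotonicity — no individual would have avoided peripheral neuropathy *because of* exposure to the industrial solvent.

about 716 cases

p₁ = P(outcome | exposed) = 940/1119 = 0.84004
p₀ = P(outcome | unexposed) = 622/3108 = 0.20013
PN = (p₁ − p₀)/p₁ = (0.84004 − 0.20013) / 0.84004 ≈ 0.76176.
Attributable cases ≈ PN × (exposed cases) = 0.76176 × 940 ≈ 716.06.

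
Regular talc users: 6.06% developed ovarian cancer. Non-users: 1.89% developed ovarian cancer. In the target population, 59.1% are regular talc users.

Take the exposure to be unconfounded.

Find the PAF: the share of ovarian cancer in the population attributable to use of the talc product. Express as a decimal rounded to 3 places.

PAF ≈ 0.566

p₁ = 0.0606, p₀ = 0.0189.
Overall risk P(Y=1) = π·p₁ + (1−π)·p₀ = 0.591×0.0606 + 0.409×0.0189 = 0.043545.
Under exogeneity, PAF = [P(Y=1) − p₀] / P(Y=1).
PAF = (0.043545 − 0.0189) / 0.043545 ≈ 0.5660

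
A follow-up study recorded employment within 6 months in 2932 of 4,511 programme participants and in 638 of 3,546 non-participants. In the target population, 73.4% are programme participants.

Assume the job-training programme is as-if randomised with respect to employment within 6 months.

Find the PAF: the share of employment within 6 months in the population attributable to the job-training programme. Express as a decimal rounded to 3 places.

p₁ = P(outcome | exposed) = 2932/4511 = 0.64997
p₀ = P(outcome | unexposed) = 638/3546 = 0.17992
Overall risk P(Y=1) = π·p₁ + (1−π)·p₀ = 0.734×0.64997 + 0.266×0.17992 = 0.52493.
Under exogeneity, PAF = [P(Y=1) − p₀] / P(Y=1).
PAF = (0.52493 − 0.17992) / 0.52493 ≈ 0.6573

PAF ≈ 0.657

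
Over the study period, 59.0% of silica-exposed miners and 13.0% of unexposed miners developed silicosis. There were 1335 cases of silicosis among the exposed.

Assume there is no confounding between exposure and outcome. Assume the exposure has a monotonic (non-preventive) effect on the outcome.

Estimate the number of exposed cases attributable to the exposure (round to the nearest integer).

p₁ = 0.59, p₀ = 0.13.
PN = (p₁ − p₀)/p₁ = (0.59 − 0.13) / 0.59 ≈ 0.77966.
Attributable cases ≈ PN × (exposed cases) = 0.77966 × 1335 ≈ 1040.85.

about 1041 cases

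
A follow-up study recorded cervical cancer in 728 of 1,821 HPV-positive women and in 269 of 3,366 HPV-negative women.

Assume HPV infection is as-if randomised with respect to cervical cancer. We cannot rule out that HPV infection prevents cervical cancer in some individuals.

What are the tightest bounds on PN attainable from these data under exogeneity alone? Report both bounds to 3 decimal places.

0.800 ≤ PN ≤ 1.000

p₁ = P(outcome | exposed) = 728/1821 = 0.39978
p₀ = P(outcome | unexposed) = 269/3366 = 0.079917
Under exogeneity alone the bounds on PN are max{0,(p₁−p₀)/p₁} ≤ PN ≤ min{1,(1−p₀)/p₁}.
  lower = (p₁ − p₀)/p₁ = 0.31986 / 0.39978 ≈ 0.8001
  upper = min{1, (1 − p₀)/p₁} = 0.92008 / 0.39978 ≈ 2.3015 → capped at 1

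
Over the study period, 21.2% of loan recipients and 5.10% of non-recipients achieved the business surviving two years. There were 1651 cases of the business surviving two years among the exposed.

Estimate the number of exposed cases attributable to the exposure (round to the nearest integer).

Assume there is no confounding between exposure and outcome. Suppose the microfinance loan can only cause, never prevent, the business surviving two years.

about 1254 cases

p₁ = 0.212, p₀ = 0.051.
PN = (p₁ − p₀)/p₁ = (0.212 − 0.051) / 0.212 ≈ 0.75943.
Attributable cases ≈ PN × (exposed cases) = 0.75943 × 1651 ≈ 1253.83.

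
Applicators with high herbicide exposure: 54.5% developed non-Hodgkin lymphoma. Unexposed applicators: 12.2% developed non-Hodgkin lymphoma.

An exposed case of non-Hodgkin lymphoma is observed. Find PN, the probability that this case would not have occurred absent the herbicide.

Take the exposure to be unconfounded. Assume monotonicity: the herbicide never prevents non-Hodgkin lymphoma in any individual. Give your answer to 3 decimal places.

p₁ = 0.545, p₀ = 0.122.
Under exogeneity and monotonicity, PN = (p₁ − p₀) / p₁.
PN = (0.545 − 0.122) / 0.545 = 0.423 / 0.545 ≈ 0.7761

PN ≈ 0.776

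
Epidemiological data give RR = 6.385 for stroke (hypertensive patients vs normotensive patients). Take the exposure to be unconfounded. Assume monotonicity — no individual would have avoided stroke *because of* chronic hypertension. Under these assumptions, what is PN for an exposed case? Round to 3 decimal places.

Under exogeneity and monotonicity, PN = (RR − 1) / RR = 1 − 1/RR.
PN = (6.385 − 1) / 6.385 = 5.385 / 6.385 ≈ 0.8434

PN ≈ 0.843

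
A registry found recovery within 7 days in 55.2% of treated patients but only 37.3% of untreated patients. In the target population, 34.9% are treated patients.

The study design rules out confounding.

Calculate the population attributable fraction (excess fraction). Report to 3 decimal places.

p₁ = 0.552, p₀ = 0.373.
Overall risk P(Y=1) = π·p₁ + (1−π)·p₀ = 0.349×0.552 + 0.651×0.373 = 0.43547.
Under exogeneity, PAF = [P(Y=1) − p₀] / P(Y=1).
PAF = (0.43547 − 0.373) / 0.43547 ≈ 0.1435

PAF ≈ 0.143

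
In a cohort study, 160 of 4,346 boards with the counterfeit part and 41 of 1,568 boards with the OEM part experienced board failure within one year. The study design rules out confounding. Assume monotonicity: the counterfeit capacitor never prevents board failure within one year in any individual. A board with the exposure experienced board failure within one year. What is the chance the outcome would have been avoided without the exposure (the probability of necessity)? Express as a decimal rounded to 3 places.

p₁ = P(outcome | exposed) = 160/4346 = 0.036815
p₀ = P(outcome | unexposed) = 41/1568 = 0.026148
Under exogeneity and monotonicity, PN = (p₁ − p₀) / p₁.
PN = (0.036815 − 0.026148) / 0.036815 = 0.010668 / 0.036815 ≈ 0.2898

PN ≈ 0.290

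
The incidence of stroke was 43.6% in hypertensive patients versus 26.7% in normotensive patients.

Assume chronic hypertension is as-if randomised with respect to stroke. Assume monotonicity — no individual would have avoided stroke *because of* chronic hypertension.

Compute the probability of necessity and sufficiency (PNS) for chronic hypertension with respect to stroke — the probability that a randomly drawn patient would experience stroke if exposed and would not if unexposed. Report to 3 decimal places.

p₁ = 0.436, p₀ = 0.267.
Under exogeneity and monotonicity, PNS = p₁ − p₀.
PNS = 0.436 − 0.267 = 0.169

PNS ≈ 0.169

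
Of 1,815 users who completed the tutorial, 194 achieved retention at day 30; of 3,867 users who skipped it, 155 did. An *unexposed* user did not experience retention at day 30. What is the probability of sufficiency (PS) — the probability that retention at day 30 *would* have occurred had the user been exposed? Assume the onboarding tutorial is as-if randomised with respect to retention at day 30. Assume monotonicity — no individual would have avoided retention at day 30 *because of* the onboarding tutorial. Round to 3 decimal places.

PS ≈ 0.070

p₁ = P(outcome | exposed) = 194/1815 = 0.10689
p₀ = P(outcome | unexposed) = 155/3867 = 0.040083
Under exogeneity and monotonicity, PS = (p₁ − p₀) / (1 − p₀).
PS = (0.10689 − 0.040083) / (1 − 0.040083) = 0.066804 / 0.95992 ≈ 0.0696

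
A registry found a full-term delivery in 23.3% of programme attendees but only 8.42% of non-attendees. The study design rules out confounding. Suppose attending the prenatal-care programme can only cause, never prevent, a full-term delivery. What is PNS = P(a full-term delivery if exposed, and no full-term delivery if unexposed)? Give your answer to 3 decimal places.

PNS ≈ 0.149

p₁ = 0.233, p₀ = 0.0842.
Under exogeneity and monotonicity, PNS = p₁ − p₀.
PNS = 0.233 − 0.0842 = 0.1488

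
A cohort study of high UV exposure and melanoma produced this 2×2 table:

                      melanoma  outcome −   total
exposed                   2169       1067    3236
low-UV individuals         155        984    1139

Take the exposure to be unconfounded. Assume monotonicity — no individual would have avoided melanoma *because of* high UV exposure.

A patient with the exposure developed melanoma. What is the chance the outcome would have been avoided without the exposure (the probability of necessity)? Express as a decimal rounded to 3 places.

p₁ = P(outcome | exposed) = 2169/3236 = 0.67027
p₀ = P(outcome | unexposed) = 155/1139 = 0.13608
Under exogeneity and monotonicity, PN = (p₁ − p₀)/p₁.
PN = (0.67027 − 0.13608) / 0.67027 ≈ 0.7970

PN ≈ 0.797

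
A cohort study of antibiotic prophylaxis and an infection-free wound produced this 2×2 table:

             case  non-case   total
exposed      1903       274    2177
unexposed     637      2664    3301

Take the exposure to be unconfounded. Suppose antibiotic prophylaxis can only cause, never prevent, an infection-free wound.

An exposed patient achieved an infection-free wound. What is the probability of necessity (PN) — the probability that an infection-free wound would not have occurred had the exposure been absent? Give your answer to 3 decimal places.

p₁ = P(outcome | exposed) = 1903/2177 = 0.87414
p₀ = P(outcome | unexposed) = 637/3301 = 0.19297
Under exogeneity and monotonicity, PN = (p₁ − p₀) / p₁.
PN = (0.87414 − 0.19297) / 0.87414 = 0.68117 / 0.87414 ≈ 0.7792

PN ≈ 0.779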